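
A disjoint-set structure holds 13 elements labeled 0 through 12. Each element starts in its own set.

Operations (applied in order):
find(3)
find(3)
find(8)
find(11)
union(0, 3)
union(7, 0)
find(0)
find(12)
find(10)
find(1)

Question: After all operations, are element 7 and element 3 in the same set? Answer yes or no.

Answer: yes

Derivation:
Step 1: find(3) -> no change; set of 3 is {3}
Step 2: find(3) -> no change; set of 3 is {3}
Step 3: find(8) -> no change; set of 8 is {8}
Step 4: find(11) -> no change; set of 11 is {11}
Step 5: union(0, 3) -> merged; set of 0 now {0, 3}
Step 6: union(7, 0) -> merged; set of 7 now {0, 3, 7}
Step 7: find(0) -> no change; set of 0 is {0, 3, 7}
Step 8: find(12) -> no change; set of 12 is {12}
Step 9: find(10) -> no change; set of 10 is {10}
Step 10: find(1) -> no change; set of 1 is {1}
Set of 7: {0, 3, 7}; 3 is a member.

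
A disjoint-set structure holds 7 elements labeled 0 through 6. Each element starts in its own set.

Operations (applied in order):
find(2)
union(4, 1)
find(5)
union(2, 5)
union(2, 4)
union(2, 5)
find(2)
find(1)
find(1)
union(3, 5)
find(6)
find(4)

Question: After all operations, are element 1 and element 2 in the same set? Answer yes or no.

Answer: yes

Derivation:
Step 1: find(2) -> no change; set of 2 is {2}
Step 2: union(4, 1) -> merged; set of 4 now {1, 4}
Step 3: find(5) -> no change; set of 5 is {5}
Step 4: union(2, 5) -> merged; set of 2 now {2, 5}
Step 5: union(2, 4) -> merged; set of 2 now {1, 2, 4, 5}
Step 6: union(2, 5) -> already same set; set of 2 now {1, 2, 4, 5}
Step 7: find(2) -> no change; set of 2 is {1, 2, 4, 5}
Step 8: find(1) -> no change; set of 1 is {1, 2, 4, 5}
Step 9: find(1) -> no change; set of 1 is {1, 2, 4, 5}
Step 10: union(3, 5) -> merged; set of 3 now {1, 2, 3, 4, 5}
Step 11: find(6) -> no change; set of 6 is {6}
Step 12: find(4) -> no change; set of 4 is {1, 2, 3, 4, 5}
Set of 1: {1, 2, 3, 4, 5}; 2 is a member.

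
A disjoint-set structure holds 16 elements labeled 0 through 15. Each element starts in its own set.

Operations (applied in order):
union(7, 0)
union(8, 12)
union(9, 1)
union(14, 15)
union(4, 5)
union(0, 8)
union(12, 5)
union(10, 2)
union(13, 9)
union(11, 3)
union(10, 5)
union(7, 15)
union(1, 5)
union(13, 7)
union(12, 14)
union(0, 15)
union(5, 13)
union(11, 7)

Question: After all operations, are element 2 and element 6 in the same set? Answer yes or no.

Answer: no

Derivation:
Step 1: union(7, 0) -> merged; set of 7 now {0, 7}
Step 2: union(8, 12) -> merged; set of 8 now {8, 12}
Step 3: union(9, 1) -> merged; set of 9 now {1, 9}
Step 4: union(14, 15) -> merged; set of 14 now {14, 15}
Step 5: union(4, 5) -> merged; set of 4 now {4, 5}
Step 6: union(0, 8) -> merged; set of 0 now {0, 7, 8, 12}
Step 7: union(12, 5) -> merged; set of 12 now {0, 4, 5, 7, 8, 12}
Step 8: union(10, 2) -> merged; set of 10 now {2, 10}
Step 9: union(13, 9) -> merged; set of 13 now {1, 9, 13}
Step 10: union(11, 3) -> merged; set of 11 now {3, 11}
Step 11: union(10, 5) -> merged; set of 10 now {0, 2, 4, 5, 7, 8, 10, 12}
Step 12: union(7, 15) -> merged; set of 7 now {0, 2, 4, 5, 7, 8, 10, 12, 14, 15}
Step 13: union(1, 5) -> merged; set of 1 now {0, 1, 2, 4, 5, 7, 8, 9, 10, 12, 13, 14, 15}
Step 14: union(13, 7) -> already same set; set of 13 now {0, 1, 2, 4, 5, 7, 8, 9, 10, 12, 13, 14, 15}
Step 15: union(12, 14) -> already same set; set of 12 now {0, 1, 2, 4, 5, 7, 8, 9, 10, 12, 13, 14, 15}
Step 16: union(0, 15) -> already same set; set of 0 now {0, 1, 2, 4, 5, 7, 8, 9, 10, 12, 13, 14, 15}
Step 17: union(5, 13) -> already same set; set of 5 now {0, 1, 2, 4, 5, 7, 8, 9, 10, 12, 13, 14, 15}
Step 18: union(11, 7) -> merged; set of 11 now {0, 1, 2, 3, 4, 5, 7, 8, 9, 10, 11, 12, 13, 14, 15}
Set of 2: {0, 1, 2, 3, 4, 5, 7, 8, 9, 10, 11, 12, 13, 14, 15}; 6 is not a member.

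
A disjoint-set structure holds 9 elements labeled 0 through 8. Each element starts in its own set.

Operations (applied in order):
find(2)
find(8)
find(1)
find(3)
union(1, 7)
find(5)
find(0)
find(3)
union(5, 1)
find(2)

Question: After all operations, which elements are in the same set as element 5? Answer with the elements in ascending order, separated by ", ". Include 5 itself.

Answer: 1, 5, 7

Derivation:
Step 1: find(2) -> no change; set of 2 is {2}
Step 2: find(8) -> no change; set of 8 is {8}
Step 3: find(1) -> no change; set of 1 is {1}
Step 4: find(3) -> no change; set of 3 is {3}
Step 5: union(1, 7) -> merged; set of 1 now {1, 7}
Step 6: find(5) -> no change; set of 5 is {5}
Step 7: find(0) -> no change; set of 0 is {0}
Step 8: find(3) -> no change; set of 3 is {3}
Step 9: union(5, 1) -> merged; set of 5 now {1, 5, 7}
Step 10: find(2) -> no change; set of 2 is {2}
Component of 5: {1, 5, 7}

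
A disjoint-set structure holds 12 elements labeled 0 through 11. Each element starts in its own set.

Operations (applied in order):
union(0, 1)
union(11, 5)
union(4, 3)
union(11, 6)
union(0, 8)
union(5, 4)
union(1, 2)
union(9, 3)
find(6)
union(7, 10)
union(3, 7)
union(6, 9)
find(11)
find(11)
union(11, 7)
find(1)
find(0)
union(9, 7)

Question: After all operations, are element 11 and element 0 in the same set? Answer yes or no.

Step 1: union(0, 1) -> merged; set of 0 now {0, 1}
Step 2: union(11, 5) -> merged; set of 11 now {5, 11}
Step 3: union(4, 3) -> merged; set of 4 now {3, 4}
Step 4: union(11, 6) -> merged; set of 11 now {5, 6, 11}
Step 5: union(0, 8) -> merged; set of 0 now {0, 1, 8}
Step 6: union(5, 4) -> merged; set of 5 now {3, 4, 5, 6, 11}
Step 7: union(1, 2) -> merged; set of 1 now {0, 1, 2, 8}
Step 8: union(9, 3) -> merged; set of 9 now {3, 4, 5, 6, 9, 11}
Step 9: find(6) -> no change; set of 6 is {3, 4, 5, 6, 9, 11}
Step 10: union(7, 10) -> merged; set of 7 now {7, 10}
Step 11: union(3, 7) -> merged; set of 3 now {3, 4, 5, 6, 7, 9, 10, 11}
Step 12: union(6, 9) -> already same set; set of 6 now {3, 4, 5, 6, 7, 9, 10, 11}
Step 13: find(11) -> no change; set of 11 is {3, 4, 5, 6, 7, 9, 10, 11}
Step 14: find(11) -> no change; set of 11 is {3, 4, 5, 6, 7, 9, 10, 11}
Step 15: union(11, 7) -> already same set; set of 11 now {3, 4, 5, 6, 7, 9, 10, 11}
Step 16: find(1) -> no change; set of 1 is {0, 1, 2, 8}
Step 17: find(0) -> no change; set of 0 is {0, 1, 2, 8}
Step 18: union(9, 7) -> already same set; set of 9 now {3, 4, 5, 6, 7, 9, 10, 11}
Set of 11: {3, 4, 5, 6, 7, 9, 10, 11}; 0 is not a member.

Answer: no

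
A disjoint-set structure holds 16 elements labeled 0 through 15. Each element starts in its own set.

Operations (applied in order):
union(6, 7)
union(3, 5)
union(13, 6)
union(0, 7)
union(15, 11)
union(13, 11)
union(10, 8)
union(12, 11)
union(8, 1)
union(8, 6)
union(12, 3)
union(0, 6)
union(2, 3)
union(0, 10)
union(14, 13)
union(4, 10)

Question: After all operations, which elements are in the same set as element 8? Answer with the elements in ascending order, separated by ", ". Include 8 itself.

Step 1: union(6, 7) -> merged; set of 6 now {6, 7}
Step 2: union(3, 5) -> merged; set of 3 now {3, 5}
Step 3: union(13, 6) -> merged; set of 13 now {6, 7, 13}
Step 4: union(0, 7) -> merged; set of 0 now {0, 6, 7, 13}
Step 5: union(15, 11) -> merged; set of 15 now {11, 15}
Step 6: union(13, 11) -> merged; set of 13 now {0, 6, 7, 11, 13, 15}
Step 7: union(10, 8) -> merged; set of 10 now {8, 10}
Step 8: union(12, 11) -> merged; set of 12 now {0, 6, 7, 11, 12, 13, 15}
Step 9: union(8, 1) -> merged; set of 8 now {1, 8, 10}
Step 10: union(8, 6) -> merged; set of 8 now {0, 1, 6, 7, 8, 10, 11, 12, 13, 15}
Step 11: union(12, 3) -> merged; set of 12 now {0, 1, 3, 5, 6, 7, 8, 10, 11, 12, 13, 15}
Step 12: union(0, 6) -> already same set; set of 0 now {0, 1, 3, 5, 6, 7, 8, 10, 11, 12, 13, 15}
Step 13: union(2, 3) -> merged; set of 2 now {0, 1, 2, 3, 5, 6, 7, 8, 10, 11, 12, 13, 15}
Step 14: union(0, 10) -> already same set; set of 0 now {0, 1, 2, 3, 5, 6, 7, 8, 10, 11, 12, 13, 15}
Step 15: union(14, 13) -> merged; set of 14 now {0, 1, 2, 3, 5, 6, 7, 8, 10, 11, 12, 13, 14, 15}
Step 16: union(4, 10) -> merged; set of 4 now {0, 1, 2, 3, 4, 5, 6, 7, 8, 10, 11, 12, 13, 14, 15}
Component of 8: {0, 1, 2, 3, 4, 5, 6, 7, 8, 10, 11, 12, 13, 14, 15}

Answer: 0, 1, 2, 3, 4, 5, 6, 7, 8, 10, 11, 12, 13, 14, 15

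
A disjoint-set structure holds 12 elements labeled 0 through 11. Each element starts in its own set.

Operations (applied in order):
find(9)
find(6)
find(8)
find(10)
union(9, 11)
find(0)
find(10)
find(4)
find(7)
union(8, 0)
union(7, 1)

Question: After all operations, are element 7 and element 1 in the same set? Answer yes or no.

Answer: yes

Derivation:
Step 1: find(9) -> no change; set of 9 is {9}
Step 2: find(6) -> no change; set of 6 is {6}
Step 3: find(8) -> no change; set of 8 is {8}
Step 4: find(10) -> no change; set of 10 is {10}
Step 5: union(9, 11) -> merged; set of 9 now {9, 11}
Step 6: find(0) -> no change; set of 0 is {0}
Step 7: find(10) -> no change; set of 10 is {10}
Step 8: find(4) -> no change; set of 4 is {4}
Step 9: find(7) -> no change; set of 7 is {7}
Step 10: union(8, 0) -> merged; set of 8 now {0, 8}
Step 11: union(7, 1) -> merged; set of 7 now {1, 7}
Set of 7: {1, 7}; 1 is a member.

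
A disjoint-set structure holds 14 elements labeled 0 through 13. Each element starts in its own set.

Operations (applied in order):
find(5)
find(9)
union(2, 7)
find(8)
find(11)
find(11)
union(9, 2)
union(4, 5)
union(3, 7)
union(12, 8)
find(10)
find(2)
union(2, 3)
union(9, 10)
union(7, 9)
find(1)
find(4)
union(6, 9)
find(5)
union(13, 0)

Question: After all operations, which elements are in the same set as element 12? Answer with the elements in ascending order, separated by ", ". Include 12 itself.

Answer: 8, 12

Derivation:
Step 1: find(5) -> no change; set of 5 is {5}
Step 2: find(9) -> no change; set of 9 is {9}
Step 3: union(2, 7) -> merged; set of 2 now {2, 7}
Step 4: find(8) -> no change; set of 8 is {8}
Step 5: find(11) -> no change; set of 11 is {11}
Step 6: find(11) -> no change; set of 11 is {11}
Step 7: union(9, 2) -> merged; set of 9 now {2, 7, 9}
Step 8: union(4, 5) -> merged; set of 4 now {4, 5}
Step 9: union(3, 7) -> merged; set of 3 now {2, 3, 7, 9}
Step 10: union(12, 8) -> merged; set of 12 now {8, 12}
Step 11: find(10) -> no change; set of 10 is {10}
Step 12: find(2) -> no change; set of 2 is {2, 3, 7, 9}
Step 13: union(2, 3) -> already same set; set of 2 now {2, 3, 7, 9}
Step 14: union(9, 10) -> merged; set of 9 now {2, 3, 7, 9, 10}
Step 15: union(7, 9) -> already same set; set of 7 now {2, 3, 7, 9, 10}
Step 16: find(1) -> no change; set of 1 is {1}
Step 17: find(4) -> no change; set of 4 is {4, 5}
Step 18: union(6, 9) -> merged; set of 6 now {2, 3, 6, 7, 9, 10}
Step 19: find(5) -> no change; set of 5 is {4, 5}
Step 20: union(13, 0) -> merged; set of 13 now {0, 13}
Component of 12: {8, 12}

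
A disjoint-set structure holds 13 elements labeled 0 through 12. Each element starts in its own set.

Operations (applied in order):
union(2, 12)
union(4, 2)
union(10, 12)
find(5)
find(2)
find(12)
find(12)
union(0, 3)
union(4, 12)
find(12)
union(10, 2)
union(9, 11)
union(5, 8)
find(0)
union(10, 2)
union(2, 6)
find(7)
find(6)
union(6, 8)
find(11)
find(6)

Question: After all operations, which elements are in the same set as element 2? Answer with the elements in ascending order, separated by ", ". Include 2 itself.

Answer: 2, 4, 5, 6, 8, 10, 12

Derivation:
Step 1: union(2, 12) -> merged; set of 2 now {2, 12}
Step 2: union(4, 2) -> merged; set of 4 now {2, 4, 12}
Step 3: union(10, 12) -> merged; set of 10 now {2, 4, 10, 12}
Step 4: find(5) -> no change; set of 5 is {5}
Step 5: find(2) -> no change; set of 2 is {2, 4, 10, 12}
Step 6: find(12) -> no change; set of 12 is {2, 4, 10, 12}
Step 7: find(12) -> no change; set of 12 is {2, 4, 10, 12}
Step 8: union(0, 3) -> merged; set of 0 now {0, 3}
Step 9: union(4, 12) -> already same set; set of 4 now {2, 4, 10, 12}
Step 10: find(12) -> no change; set of 12 is {2, 4, 10, 12}
Step 11: union(10, 2) -> already same set; set of 10 now {2, 4, 10, 12}
Step 12: union(9, 11) -> merged; set of 9 now {9, 11}
Step 13: union(5, 8) -> merged; set of 5 now {5, 8}
Step 14: find(0) -> no change; set of 0 is {0, 3}
Step 15: union(10, 2) -> already same set; set of 10 now {2, 4, 10, 12}
Step 16: union(2, 6) -> merged; set of 2 now {2, 4, 6, 10, 12}
Step 17: find(7) -> no change; set of 7 is {7}
Step 18: find(6) -> no change; set of 6 is {2, 4, 6, 10, 12}
Step 19: union(6, 8) -> merged; set of 6 now {2, 4, 5, 6, 8, 10, 12}
Step 20: find(11) -> no change; set of 11 is {9, 11}
Step 21: find(6) -> no change; set of 6 is {2, 4, 5, 6, 8, 10, 12}
Component of 2: {2, 4, 5, 6, 8, 10, 12}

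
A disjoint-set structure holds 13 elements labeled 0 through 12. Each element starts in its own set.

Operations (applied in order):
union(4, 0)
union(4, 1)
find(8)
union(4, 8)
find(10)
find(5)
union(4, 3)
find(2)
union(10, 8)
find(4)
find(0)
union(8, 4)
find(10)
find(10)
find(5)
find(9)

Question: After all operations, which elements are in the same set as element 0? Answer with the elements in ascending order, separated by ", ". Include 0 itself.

Answer: 0, 1, 3, 4, 8, 10

Derivation:
Step 1: union(4, 0) -> merged; set of 4 now {0, 4}
Step 2: union(4, 1) -> merged; set of 4 now {0, 1, 4}
Step 3: find(8) -> no change; set of 8 is {8}
Step 4: union(4, 8) -> merged; set of 4 now {0, 1, 4, 8}
Step 5: find(10) -> no change; set of 10 is {10}
Step 6: find(5) -> no change; set of 5 is {5}
Step 7: union(4, 3) -> merged; set of 4 now {0, 1, 3, 4, 8}
Step 8: find(2) -> no change; set of 2 is {2}
Step 9: union(10, 8) -> merged; set of 10 now {0, 1, 3, 4, 8, 10}
Step 10: find(4) -> no change; set of 4 is {0, 1, 3, 4, 8, 10}
Step 11: find(0) -> no change; set of 0 is {0, 1, 3, 4, 8, 10}
Step 12: union(8, 4) -> already same set; set of 8 now {0, 1, 3, 4, 8, 10}
Step 13: find(10) -> no change; set of 10 is {0, 1, 3, 4, 8, 10}
Step 14: find(10) -> no change; set of 10 is {0, 1, 3, 4, 8, 10}
Step 15: find(5) -> no change; set of 5 is {5}
Step 16: find(9) -> no change; set of 9 is {9}
Component of 0: {0, 1, 3, 4, 8, 10}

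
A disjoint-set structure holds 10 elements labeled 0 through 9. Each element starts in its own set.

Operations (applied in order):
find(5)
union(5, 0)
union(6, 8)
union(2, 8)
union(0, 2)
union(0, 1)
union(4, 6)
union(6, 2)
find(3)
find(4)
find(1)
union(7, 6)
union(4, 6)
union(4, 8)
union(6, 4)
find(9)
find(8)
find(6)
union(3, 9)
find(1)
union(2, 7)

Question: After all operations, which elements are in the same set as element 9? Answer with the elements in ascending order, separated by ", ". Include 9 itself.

Answer: 3, 9

Derivation:
Step 1: find(5) -> no change; set of 5 is {5}
Step 2: union(5, 0) -> merged; set of 5 now {0, 5}
Step 3: union(6, 8) -> merged; set of 6 now {6, 8}
Step 4: union(2, 8) -> merged; set of 2 now {2, 6, 8}
Step 5: union(0, 2) -> merged; set of 0 now {0, 2, 5, 6, 8}
Step 6: union(0, 1) -> merged; set of 0 now {0, 1, 2, 5, 6, 8}
Step 7: union(4, 6) -> merged; set of 4 now {0, 1, 2, 4, 5, 6, 8}
Step 8: union(6, 2) -> already same set; set of 6 now {0, 1, 2, 4, 5, 6, 8}
Step 9: find(3) -> no change; set of 3 is {3}
Step 10: find(4) -> no change; set of 4 is {0, 1, 2, 4, 5, 6, 8}
Step 11: find(1) -> no change; set of 1 is {0, 1, 2, 4, 5, 6, 8}
Step 12: union(7, 6) -> merged; set of 7 now {0, 1, 2, 4, 5, 6, 7, 8}
Step 13: union(4, 6) -> already same set; set of 4 now {0, 1, 2, 4, 5, 6, 7, 8}
Step 14: union(4, 8) -> already same set; set of 4 now {0, 1, 2, 4, 5, 6, 7, 8}
Step 15: union(6, 4) -> already same set; set of 6 now {0, 1, 2, 4, 5, 6, 7, 8}
Step 16: find(9) -> no change; set of 9 is {9}
Step 17: find(8) -> no change; set of 8 is {0, 1, 2, 4, 5, 6, 7, 8}
Step 18: find(6) -> no change; set of 6 is {0, 1, 2, 4, 5, 6, 7, 8}
Step 19: union(3, 9) -> merged; set of 3 now {3, 9}
Step 20: find(1) -> no change; set of 1 is {0, 1, 2, 4, 5, 6, 7, 8}
Step 21: union(2, 7) -> already same set; set of 2 now {0, 1, 2, 4, 5, 6, 7, 8}
Component of 9: {3, 9}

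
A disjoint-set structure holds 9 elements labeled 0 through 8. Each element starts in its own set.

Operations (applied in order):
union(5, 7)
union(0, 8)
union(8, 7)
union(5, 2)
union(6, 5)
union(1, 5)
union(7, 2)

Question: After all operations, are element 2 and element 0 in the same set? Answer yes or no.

Answer: yes

Derivation:
Step 1: union(5, 7) -> merged; set of 5 now {5, 7}
Step 2: union(0, 8) -> merged; set of 0 now {0, 8}
Step 3: union(8, 7) -> merged; set of 8 now {0, 5, 7, 8}
Step 4: union(5, 2) -> merged; set of 5 now {0, 2, 5, 7, 8}
Step 5: union(6, 5) -> merged; set of 6 now {0, 2, 5, 6, 7, 8}
Step 6: union(1, 5) -> merged; set of 1 now {0, 1, 2, 5, 6, 7, 8}
Step 7: union(7, 2) -> already same set; set of 7 now {0, 1, 2, 5, 6, 7, 8}
Set of 2: {0, 1, 2, 5, 6, 7, 8}; 0 is a member.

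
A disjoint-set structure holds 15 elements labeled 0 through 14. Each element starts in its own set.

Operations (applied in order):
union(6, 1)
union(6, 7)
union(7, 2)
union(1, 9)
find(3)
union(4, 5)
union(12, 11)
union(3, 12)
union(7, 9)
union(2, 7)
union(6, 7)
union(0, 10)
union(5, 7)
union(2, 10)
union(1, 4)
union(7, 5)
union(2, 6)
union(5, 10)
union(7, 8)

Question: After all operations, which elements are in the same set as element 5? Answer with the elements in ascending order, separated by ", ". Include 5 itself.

Step 1: union(6, 1) -> merged; set of 6 now {1, 6}
Step 2: union(6, 7) -> merged; set of 6 now {1, 6, 7}
Step 3: union(7, 2) -> merged; set of 7 now {1, 2, 6, 7}
Step 4: union(1, 9) -> merged; set of 1 now {1, 2, 6, 7, 9}
Step 5: find(3) -> no change; set of 3 is {3}
Step 6: union(4, 5) -> merged; set of 4 now {4, 5}
Step 7: union(12, 11) -> merged; set of 12 now {11, 12}
Step 8: union(3, 12) -> merged; set of 3 now {3, 11, 12}
Step 9: union(7, 9) -> already same set; set of 7 now {1, 2, 6, 7, 9}
Step 10: union(2, 7) -> already same set; set of 2 now {1, 2, 6, 7, 9}
Step 11: union(6, 7) -> already same set; set of 6 now {1, 2, 6, 7, 9}
Step 12: union(0, 10) -> merged; set of 0 now {0, 10}
Step 13: union(5, 7) -> merged; set of 5 now {1, 2, 4, 5, 6, 7, 9}
Step 14: union(2, 10) -> merged; set of 2 now {0, 1, 2, 4, 5, 6, 7, 9, 10}
Step 15: union(1, 4) -> already same set; set of 1 now {0, 1, 2, 4, 5, 6, 7, 9, 10}
Step 16: union(7, 5) -> already same set; set of 7 now {0, 1, 2, 4, 5, 6, 7, 9, 10}
Step 17: union(2, 6) -> already same set; set of 2 now {0, 1, 2, 4, 5, 6, 7, 9, 10}
Step 18: union(5, 10) -> already same set; set of 5 now {0, 1, 2, 4, 5, 6, 7, 9, 10}
Step 19: union(7, 8) -> merged; set of 7 now {0, 1, 2, 4, 5, 6, 7, 8, 9, 10}
Component of 5: {0, 1, 2, 4, 5, 6, 7, 8, 9, 10}

Answer: 0, 1, 2, 4, 5, 6, 7, 8, 9, 10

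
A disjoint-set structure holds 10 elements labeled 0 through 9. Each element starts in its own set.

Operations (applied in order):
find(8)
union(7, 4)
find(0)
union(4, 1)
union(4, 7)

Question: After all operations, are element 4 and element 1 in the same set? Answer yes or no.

Answer: yes

Derivation:
Step 1: find(8) -> no change; set of 8 is {8}
Step 2: union(7, 4) -> merged; set of 7 now {4, 7}
Step 3: find(0) -> no change; set of 0 is {0}
Step 4: union(4, 1) -> merged; set of 4 now {1, 4, 7}
Step 5: union(4, 7) -> already same set; set of 4 now {1, 4, 7}
Set of 4: {1, 4, 7}; 1 is a member.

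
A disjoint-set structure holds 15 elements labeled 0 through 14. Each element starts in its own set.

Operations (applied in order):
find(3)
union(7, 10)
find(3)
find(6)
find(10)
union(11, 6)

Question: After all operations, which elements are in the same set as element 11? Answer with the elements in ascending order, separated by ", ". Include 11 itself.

Step 1: find(3) -> no change; set of 3 is {3}
Step 2: union(7, 10) -> merged; set of 7 now {7, 10}
Step 3: find(3) -> no change; set of 3 is {3}
Step 4: find(6) -> no change; set of 6 is {6}
Step 5: find(10) -> no change; set of 10 is {7, 10}
Step 6: union(11, 6) -> merged; set of 11 now {6, 11}
Component of 11: {6, 11}

Answer: 6, 11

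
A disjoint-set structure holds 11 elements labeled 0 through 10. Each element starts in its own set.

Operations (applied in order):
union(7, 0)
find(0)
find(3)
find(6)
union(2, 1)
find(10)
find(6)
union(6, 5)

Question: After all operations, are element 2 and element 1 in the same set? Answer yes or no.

Answer: yes

Derivation:
Step 1: union(7, 0) -> merged; set of 7 now {0, 7}
Step 2: find(0) -> no change; set of 0 is {0, 7}
Step 3: find(3) -> no change; set of 3 is {3}
Step 4: find(6) -> no change; set of 6 is {6}
Step 5: union(2, 1) -> merged; set of 2 now {1, 2}
Step 6: find(10) -> no change; set of 10 is {10}
Step 7: find(6) -> no change; set of 6 is {6}
Step 8: union(6, 5) -> merged; set of 6 now {5, 6}
Set of 2: {1, 2}; 1 is a member.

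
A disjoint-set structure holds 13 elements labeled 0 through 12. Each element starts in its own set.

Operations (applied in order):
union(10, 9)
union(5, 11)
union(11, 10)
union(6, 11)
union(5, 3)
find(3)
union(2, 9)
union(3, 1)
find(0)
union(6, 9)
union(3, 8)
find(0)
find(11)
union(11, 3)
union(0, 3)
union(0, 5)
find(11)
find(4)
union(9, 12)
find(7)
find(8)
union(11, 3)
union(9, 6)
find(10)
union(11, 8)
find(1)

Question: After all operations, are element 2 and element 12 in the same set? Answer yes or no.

Step 1: union(10, 9) -> merged; set of 10 now {9, 10}
Step 2: union(5, 11) -> merged; set of 5 now {5, 11}
Step 3: union(11, 10) -> merged; set of 11 now {5, 9, 10, 11}
Step 4: union(6, 11) -> merged; set of 6 now {5, 6, 9, 10, 11}
Step 5: union(5, 3) -> merged; set of 5 now {3, 5, 6, 9, 10, 11}
Step 6: find(3) -> no change; set of 3 is {3, 5, 6, 9, 10, 11}
Step 7: union(2, 9) -> merged; set of 2 now {2, 3, 5, 6, 9, 10, 11}
Step 8: union(3, 1) -> merged; set of 3 now {1, 2, 3, 5, 6, 9, 10, 11}
Step 9: find(0) -> no change; set of 0 is {0}
Step 10: union(6, 9) -> already same set; set of 6 now {1, 2, 3, 5, 6, 9, 10, 11}
Step 11: union(3, 8) -> merged; set of 3 now {1, 2, 3, 5, 6, 8, 9, 10, 11}
Step 12: find(0) -> no change; set of 0 is {0}
Step 13: find(11) -> no change; set of 11 is {1, 2, 3, 5, 6, 8, 9, 10, 11}
Step 14: union(11, 3) -> already same set; set of 11 now {1, 2, 3, 5, 6, 8, 9, 10, 11}
Step 15: union(0, 3) -> merged; set of 0 now {0, 1, 2, 3, 5, 6, 8, 9, 10, 11}
Step 16: union(0, 5) -> already same set; set of 0 now {0, 1, 2, 3, 5, 6, 8, 9, 10, 11}
Step 17: find(11) -> no change; set of 11 is {0, 1, 2, 3, 5, 6, 8, 9, 10, 11}
Step 18: find(4) -> no change; set of 4 is {4}
Step 19: union(9, 12) -> merged; set of 9 now {0, 1, 2, 3, 5, 6, 8, 9, 10, 11, 12}
Step 20: find(7) -> no change; set of 7 is {7}
Step 21: find(8) -> no change; set of 8 is {0, 1, 2, 3, 5, 6, 8, 9, 10, 11, 12}
Step 22: union(11, 3) -> already same set; set of 11 now {0, 1, 2, 3, 5, 6, 8, 9, 10, 11, 12}
Step 23: union(9, 6) -> already same set; set of 9 now {0, 1, 2, 3, 5, 6, 8, 9, 10, 11, 12}
Step 24: find(10) -> no change; set of 10 is {0, 1, 2, 3, 5, 6, 8, 9, 10, 11, 12}
Step 25: union(11, 8) -> already same set; set of 11 now {0, 1, 2, 3, 5, 6, 8, 9, 10, 11, 12}
Step 26: find(1) -> no change; set of 1 is {0, 1, 2, 3, 5, 6, 8, 9, 10, 11, 12}
Set of 2: {0, 1, 2, 3, 5, 6, 8, 9, 10, 11, 12}; 12 is a member.

Answer: yes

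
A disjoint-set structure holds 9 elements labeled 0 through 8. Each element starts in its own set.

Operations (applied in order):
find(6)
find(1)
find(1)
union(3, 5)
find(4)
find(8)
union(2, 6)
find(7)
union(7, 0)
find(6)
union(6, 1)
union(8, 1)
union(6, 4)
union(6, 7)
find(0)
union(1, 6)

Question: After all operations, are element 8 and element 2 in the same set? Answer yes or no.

Answer: yes

Derivation:
Step 1: find(6) -> no change; set of 6 is {6}
Step 2: find(1) -> no change; set of 1 is {1}
Step 3: find(1) -> no change; set of 1 is {1}
Step 4: union(3, 5) -> merged; set of 3 now {3, 5}
Step 5: find(4) -> no change; set of 4 is {4}
Step 6: find(8) -> no change; set of 8 is {8}
Step 7: union(2, 6) -> merged; set of 2 now {2, 6}
Step 8: find(7) -> no change; set of 7 is {7}
Step 9: union(7, 0) -> merged; set of 7 now {0, 7}
Step 10: find(6) -> no change; set of 6 is {2, 6}
Step 11: union(6, 1) -> merged; set of 6 now {1, 2, 6}
Step 12: union(8, 1) -> merged; set of 8 now {1, 2, 6, 8}
Step 13: union(6, 4) -> merged; set of 6 now {1, 2, 4, 6, 8}
Step 14: union(6, 7) -> merged; set of 6 now {0, 1, 2, 4, 6, 7, 8}
Step 15: find(0) -> no change; set of 0 is {0, 1, 2, 4, 6, 7, 8}
Step 16: union(1, 6) -> already same set; set of 1 now {0, 1, 2, 4, 6, 7, 8}
Set of 8: {0, 1, 2, 4, 6, 7, 8}; 2 is a member.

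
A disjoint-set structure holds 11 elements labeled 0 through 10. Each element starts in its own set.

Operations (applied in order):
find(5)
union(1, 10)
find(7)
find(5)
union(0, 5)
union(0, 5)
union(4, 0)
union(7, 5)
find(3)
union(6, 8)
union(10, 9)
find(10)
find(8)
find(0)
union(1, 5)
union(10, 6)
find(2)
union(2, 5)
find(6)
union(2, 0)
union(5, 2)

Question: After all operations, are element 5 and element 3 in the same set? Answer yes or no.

Answer: no

Derivation:
Step 1: find(5) -> no change; set of 5 is {5}
Step 2: union(1, 10) -> merged; set of 1 now {1, 10}
Step 3: find(7) -> no change; set of 7 is {7}
Step 4: find(5) -> no change; set of 5 is {5}
Step 5: union(0, 5) -> merged; set of 0 now {0, 5}
Step 6: union(0, 5) -> already same set; set of 0 now {0, 5}
Step 7: union(4, 0) -> merged; set of 4 now {0, 4, 5}
Step 8: union(7, 5) -> merged; set of 7 now {0, 4, 5, 7}
Step 9: find(3) -> no change; set of 3 is {3}
Step 10: union(6, 8) -> merged; set of 6 now {6, 8}
Step 11: union(10, 9) -> merged; set of 10 now {1, 9, 10}
Step 12: find(10) -> no change; set of 10 is {1, 9, 10}
Step 13: find(8) -> no change; set of 8 is {6, 8}
Step 14: find(0) -> no change; set of 0 is {0, 4, 5, 7}
Step 15: union(1, 5) -> merged; set of 1 now {0, 1, 4, 5, 7, 9, 10}
Step 16: union(10, 6) -> merged; set of 10 now {0, 1, 4, 5, 6, 7, 8, 9, 10}
Step 17: find(2) -> no change; set of 2 is {2}
Step 18: union(2, 5) -> merged; set of 2 now {0, 1, 2, 4, 5, 6, 7, 8, 9, 10}
Step 19: find(6) -> no change; set of 6 is {0, 1, 2, 4, 5, 6, 7, 8, 9, 10}
Step 20: union(2, 0) -> already same set; set of 2 now {0, 1, 2, 4, 5, 6, 7, 8, 9, 10}
Step 21: union(5, 2) -> already same set; set of 5 now {0, 1, 2, 4, 5, 6, 7, 8, 9, 10}
Set of 5: {0, 1, 2, 4, 5, 6, 7, 8, 9, 10}; 3 is not a member.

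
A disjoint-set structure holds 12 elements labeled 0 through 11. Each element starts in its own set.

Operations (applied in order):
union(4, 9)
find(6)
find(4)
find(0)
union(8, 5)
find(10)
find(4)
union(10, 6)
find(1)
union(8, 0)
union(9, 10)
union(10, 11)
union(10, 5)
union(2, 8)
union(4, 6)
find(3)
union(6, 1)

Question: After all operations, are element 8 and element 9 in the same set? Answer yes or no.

Step 1: union(4, 9) -> merged; set of 4 now {4, 9}
Step 2: find(6) -> no change; set of 6 is {6}
Step 3: find(4) -> no change; set of 4 is {4, 9}
Step 4: find(0) -> no change; set of 0 is {0}
Step 5: union(8, 5) -> merged; set of 8 now {5, 8}
Step 6: find(10) -> no change; set of 10 is {10}
Step 7: find(4) -> no change; set of 4 is {4, 9}
Step 8: union(10, 6) -> merged; set of 10 now {6, 10}
Step 9: find(1) -> no change; set of 1 is {1}
Step 10: union(8, 0) -> merged; set of 8 now {0, 5, 8}
Step 11: union(9, 10) -> merged; set of 9 now {4, 6, 9, 10}
Step 12: union(10, 11) -> merged; set of 10 now {4, 6, 9, 10, 11}
Step 13: union(10, 5) -> merged; set of 10 now {0, 4, 5, 6, 8, 9, 10, 11}
Step 14: union(2, 8) -> merged; set of 2 now {0, 2, 4, 5, 6, 8, 9, 10, 11}
Step 15: union(4, 6) -> already same set; set of 4 now {0, 2, 4, 5, 6, 8, 9, 10, 11}
Step 16: find(3) -> no change; set of 3 is {3}
Step 17: union(6, 1) -> merged; set of 6 now {0, 1, 2, 4, 5, 6, 8, 9, 10, 11}
Set of 8: {0, 1, 2, 4, 5, 6, 8, 9, 10, 11}; 9 is a member.

Answer: yes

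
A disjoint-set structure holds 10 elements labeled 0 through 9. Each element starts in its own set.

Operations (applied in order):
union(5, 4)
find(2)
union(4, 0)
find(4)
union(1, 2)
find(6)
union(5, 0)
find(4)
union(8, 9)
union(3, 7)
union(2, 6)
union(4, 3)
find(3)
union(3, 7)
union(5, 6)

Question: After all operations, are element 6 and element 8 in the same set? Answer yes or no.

Step 1: union(5, 4) -> merged; set of 5 now {4, 5}
Step 2: find(2) -> no change; set of 2 is {2}
Step 3: union(4, 0) -> merged; set of 4 now {0, 4, 5}
Step 4: find(4) -> no change; set of 4 is {0, 4, 5}
Step 5: union(1, 2) -> merged; set of 1 now {1, 2}
Step 6: find(6) -> no change; set of 6 is {6}
Step 7: union(5, 0) -> already same set; set of 5 now {0, 4, 5}
Step 8: find(4) -> no change; set of 4 is {0, 4, 5}
Step 9: union(8, 9) -> merged; set of 8 now {8, 9}
Step 10: union(3, 7) -> merged; set of 3 now {3, 7}
Step 11: union(2, 6) -> merged; set of 2 now {1, 2, 6}
Step 12: union(4, 3) -> merged; set of 4 now {0, 3, 4, 5, 7}
Step 13: find(3) -> no change; set of 3 is {0, 3, 4, 5, 7}
Step 14: union(3, 7) -> already same set; set of 3 now {0, 3, 4, 5, 7}
Step 15: union(5, 6) -> merged; set of 5 now {0, 1, 2, 3, 4, 5, 6, 7}
Set of 6: {0, 1, 2, 3, 4, 5, 6, 7}; 8 is not a member.

Answer: no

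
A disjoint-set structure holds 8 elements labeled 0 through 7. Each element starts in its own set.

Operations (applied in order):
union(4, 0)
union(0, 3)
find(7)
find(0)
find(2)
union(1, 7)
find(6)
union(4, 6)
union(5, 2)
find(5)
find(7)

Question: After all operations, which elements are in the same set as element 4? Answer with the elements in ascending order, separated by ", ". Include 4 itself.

Answer: 0, 3, 4, 6

Derivation:
Step 1: union(4, 0) -> merged; set of 4 now {0, 4}
Step 2: union(0, 3) -> merged; set of 0 now {0, 3, 4}
Step 3: find(7) -> no change; set of 7 is {7}
Step 4: find(0) -> no change; set of 0 is {0, 3, 4}
Step 5: find(2) -> no change; set of 2 is {2}
Step 6: union(1, 7) -> merged; set of 1 now {1, 7}
Step 7: find(6) -> no change; set of 6 is {6}
Step 8: union(4, 6) -> merged; set of 4 now {0, 3, 4, 6}
Step 9: union(5, 2) -> merged; set of 5 now {2, 5}
Step 10: find(5) -> no change; set of 5 is {2, 5}
Step 11: find(7) -> no change; set of 7 is {1, 7}
Component of 4: {0, 3, 4, 6}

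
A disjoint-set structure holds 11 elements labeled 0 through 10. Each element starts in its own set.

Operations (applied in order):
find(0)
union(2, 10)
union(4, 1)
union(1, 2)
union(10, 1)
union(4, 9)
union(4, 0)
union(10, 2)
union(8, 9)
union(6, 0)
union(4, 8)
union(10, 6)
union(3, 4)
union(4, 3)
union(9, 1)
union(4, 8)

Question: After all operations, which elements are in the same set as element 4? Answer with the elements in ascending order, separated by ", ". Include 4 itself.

Answer: 0, 1, 2, 3, 4, 6, 8, 9, 10

Derivation:
Step 1: find(0) -> no change; set of 0 is {0}
Step 2: union(2, 10) -> merged; set of 2 now {2, 10}
Step 3: union(4, 1) -> merged; set of 4 now {1, 4}
Step 4: union(1, 2) -> merged; set of 1 now {1, 2, 4, 10}
Step 5: union(10, 1) -> already same set; set of 10 now {1, 2, 4, 10}
Step 6: union(4, 9) -> merged; set of 4 now {1, 2, 4, 9, 10}
Step 7: union(4, 0) -> merged; set of 4 now {0, 1, 2, 4, 9, 10}
Step 8: union(10, 2) -> already same set; set of 10 now {0, 1, 2, 4, 9, 10}
Step 9: union(8, 9) -> merged; set of 8 now {0, 1, 2, 4, 8, 9, 10}
Step 10: union(6, 0) -> merged; set of 6 now {0, 1, 2, 4, 6, 8, 9, 10}
Step 11: union(4, 8) -> already same set; set of 4 now {0, 1, 2, 4, 6, 8, 9, 10}
Step 12: union(10, 6) -> already same set; set of 10 now {0, 1, 2, 4, 6, 8, 9, 10}
Step 13: union(3, 4) -> merged; set of 3 now {0, 1, 2, 3, 4, 6, 8, 9, 10}
Step 14: union(4, 3) -> already same set; set of 4 now {0, 1, 2, 3, 4, 6, 8, 9, 10}
Step 15: union(9, 1) -> already same set; set of 9 now {0, 1, 2, 3, 4, 6, 8, 9, 10}
Step 16: union(4, 8) -> already same set; set of 4 now {0, 1, 2, 3, 4, 6, 8, 9, 10}
Component of 4: {0, 1, 2, 3, 4, 6, 8, 9, 10}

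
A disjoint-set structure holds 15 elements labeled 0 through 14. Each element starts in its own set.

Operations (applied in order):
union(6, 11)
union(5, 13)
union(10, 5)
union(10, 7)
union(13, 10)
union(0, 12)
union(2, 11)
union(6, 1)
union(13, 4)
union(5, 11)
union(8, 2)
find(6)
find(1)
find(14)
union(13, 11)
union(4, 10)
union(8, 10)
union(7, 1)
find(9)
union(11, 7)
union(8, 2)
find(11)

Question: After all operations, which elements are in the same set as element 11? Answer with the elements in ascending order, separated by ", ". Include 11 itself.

Step 1: union(6, 11) -> merged; set of 6 now {6, 11}
Step 2: union(5, 13) -> merged; set of 5 now {5, 13}
Step 3: union(10, 5) -> merged; set of 10 now {5, 10, 13}
Step 4: union(10, 7) -> merged; set of 10 now {5, 7, 10, 13}
Step 5: union(13, 10) -> already same set; set of 13 now {5, 7, 10, 13}
Step 6: union(0, 12) -> merged; set of 0 now {0, 12}
Step 7: union(2, 11) -> merged; set of 2 now {2, 6, 11}
Step 8: union(6, 1) -> merged; set of 6 now {1, 2, 6, 11}
Step 9: union(13, 4) -> merged; set of 13 now {4, 5, 7, 10, 13}
Step 10: union(5, 11) -> merged; set of 5 now {1, 2, 4, 5, 6, 7, 10, 11, 13}
Step 11: union(8, 2) -> merged; set of 8 now {1, 2, 4, 5, 6, 7, 8, 10, 11, 13}
Step 12: find(6) -> no change; set of 6 is {1, 2, 4, 5, 6, 7, 8, 10, 11, 13}
Step 13: find(1) -> no change; set of 1 is {1, 2, 4, 5, 6, 7, 8, 10, 11, 13}
Step 14: find(14) -> no change; set of 14 is {14}
Step 15: union(13, 11) -> already same set; set of 13 now {1, 2, 4, 5, 6, 7, 8, 10, 11, 13}
Step 16: union(4, 10) -> already same set; set of 4 now {1, 2, 4, 5, 6, 7, 8, 10, 11, 13}
Step 17: union(8, 10) -> already same set; set of 8 now {1, 2, 4, 5, 6, 7, 8, 10, 11, 13}
Step 18: union(7, 1) -> already same set; set of 7 now {1, 2, 4, 5, 6, 7, 8, 10, 11, 13}
Step 19: find(9) -> no change; set of 9 is {9}
Step 20: union(11, 7) -> already same set; set of 11 now {1, 2, 4, 5, 6, 7, 8, 10, 11, 13}
Step 21: union(8, 2) -> already same set; set of 8 now {1, 2, 4, 5, 6, 7, 8, 10, 11, 13}
Step 22: find(11) -> no change; set of 11 is {1, 2, 4, 5, 6, 7, 8, 10, 11, 13}
Component of 11: {1, 2, 4, 5, 6, 7, 8, 10, 11, 13}

Answer: 1, 2, 4, 5, 6, 7, 8, 10, 11, 13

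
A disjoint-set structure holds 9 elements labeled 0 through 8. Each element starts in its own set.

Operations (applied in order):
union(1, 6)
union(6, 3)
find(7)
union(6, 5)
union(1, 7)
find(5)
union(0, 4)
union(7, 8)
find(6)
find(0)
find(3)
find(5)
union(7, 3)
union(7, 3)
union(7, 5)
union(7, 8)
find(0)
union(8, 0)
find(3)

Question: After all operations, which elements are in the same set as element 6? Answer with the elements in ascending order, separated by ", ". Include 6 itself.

Answer: 0, 1, 3, 4, 5, 6, 7, 8

Derivation:
Step 1: union(1, 6) -> merged; set of 1 now {1, 6}
Step 2: union(6, 3) -> merged; set of 6 now {1, 3, 6}
Step 3: find(7) -> no change; set of 7 is {7}
Step 4: union(6, 5) -> merged; set of 6 now {1, 3, 5, 6}
Step 5: union(1, 7) -> merged; set of 1 now {1, 3, 5, 6, 7}
Step 6: find(5) -> no change; set of 5 is {1, 3, 5, 6, 7}
Step 7: union(0, 4) -> merged; set of 0 now {0, 4}
Step 8: union(7, 8) -> merged; set of 7 now {1, 3, 5, 6, 7, 8}
Step 9: find(6) -> no change; set of 6 is {1, 3, 5, 6, 7, 8}
Step 10: find(0) -> no change; set of 0 is {0, 4}
Step 11: find(3) -> no change; set of 3 is {1, 3, 5, 6, 7, 8}
Step 12: find(5) -> no change; set of 5 is {1, 3, 5, 6, 7, 8}
Step 13: union(7, 3) -> already same set; set of 7 now {1, 3, 5, 6, 7, 8}
Step 14: union(7, 3) -> already same set; set of 7 now {1, 3, 5, 6, 7, 8}
Step 15: union(7, 5) -> already same set; set of 7 now {1, 3, 5, 6, 7, 8}
Step 16: union(7, 8) -> already same set; set of 7 now {1, 3, 5, 6, 7, 8}
Step 17: find(0) -> no change; set of 0 is {0, 4}
Step 18: union(8, 0) -> merged; set of 8 now {0, 1, 3, 4, 5, 6, 7, 8}
Step 19: find(3) -> no change; set of 3 is {0, 1, 3, 4, 5, 6, 7, 8}
Component of 6: {0, 1, 3, 4, 5, 6, 7, 8}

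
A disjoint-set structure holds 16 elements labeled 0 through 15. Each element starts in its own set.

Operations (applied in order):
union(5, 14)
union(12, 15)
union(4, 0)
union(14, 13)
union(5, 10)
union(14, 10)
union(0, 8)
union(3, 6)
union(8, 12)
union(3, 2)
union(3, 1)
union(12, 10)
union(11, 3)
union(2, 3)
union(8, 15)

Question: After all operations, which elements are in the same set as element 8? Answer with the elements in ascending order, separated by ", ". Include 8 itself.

Step 1: union(5, 14) -> merged; set of 5 now {5, 14}
Step 2: union(12, 15) -> merged; set of 12 now {12, 15}
Step 3: union(4, 0) -> merged; set of 4 now {0, 4}
Step 4: union(14, 13) -> merged; set of 14 now {5, 13, 14}
Step 5: union(5, 10) -> merged; set of 5 now {5, 10, 13, 14}
Step 6: union(14, 10) -> already same set; set of 14 now {5, 10, 13, 14}
Step 7: union(0, 8) -> merged; set of 0 now {0, 4, 8}
Step 8: union(3, 6) -> merged; set of 3 now {3, 6}
Step 9: union(8, 12) -> merged; set of 8 now {0, 4, 8, 12, 15}
Step 10: union(3, 2) -> merged; set of 3 now {2, 3, 6}
Step 11: union(3, 1) -> merged; set of 3 now {1, 2, 3, 6}
Step 12: union(12, 10) -> merged; set of 12 now {0, 4, 5, 8, 10, 12, 13, 14, 15}
Step 13: union(11, 3) -> merged; set of 11 now {1, 2, 3, 6, 11}
Step 14: union(2, 3) -> already same set; set of 2 now {1, 2, 3, 6, 11}
Step 15: union(8, 15) -> already same set; set of 8 now {0, 4, 5, 8, 10, 12, 13, 14, 15}
Component of 8: {0, 4, 5, 8, 10, 12, 13, 14, 15}

Answer: 0, 4, 5, 8, 10, 12, 13, 14, 15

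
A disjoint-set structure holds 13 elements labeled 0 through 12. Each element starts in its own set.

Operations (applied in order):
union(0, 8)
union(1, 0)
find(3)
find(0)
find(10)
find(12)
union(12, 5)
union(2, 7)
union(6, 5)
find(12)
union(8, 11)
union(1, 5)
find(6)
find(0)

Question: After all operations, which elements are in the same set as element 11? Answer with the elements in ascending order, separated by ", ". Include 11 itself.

Step 1: union(0, 8) -> merged; set of 0 now {0, 8}
Step 2: union(1, 0) -> merged; set of 1 now {0, 1, 8}
Step 3: find(3) -> no change; set of 3 is {3}
Step 4: find(0) -> no change; set of 0 is {0, 1, 8}
Step 5: find(10) -> no change; set of 10 is {10}
Step 6: find(12) -> no change; set of 12 is {12}
Step 7: union(12, 5) -> merged; set of 12 now {5, 12}
Step 8: union(2, 7) -> merged; set of 2 now {2, 7}
Step 9: union(6, 5) -> merged; set of 6 now {5, 6, 12}
Step 10: find(12) -> no change; set of 12 is {5, 6, 12}
Step 11: union(8, 11) -> merged; set of 8 now {0, 1, 8, 11}
Step 12: union(1, 5) -> merged; set of 1 now {0, 1, 5, 6, 8, 11, 12}
Step 13: find(6) -> no change; set of 6 is {0, 1, 5, 6, 8, 11, 12}
Step 14: find(0) -> no change; set of 0 is {0, 1, 5, 6, 8, 11, 12}
Component of 11: {0, 1, 5, 6, 8, 11, 12}

Answer: 0, 1, 5, 6, 8, 11, 12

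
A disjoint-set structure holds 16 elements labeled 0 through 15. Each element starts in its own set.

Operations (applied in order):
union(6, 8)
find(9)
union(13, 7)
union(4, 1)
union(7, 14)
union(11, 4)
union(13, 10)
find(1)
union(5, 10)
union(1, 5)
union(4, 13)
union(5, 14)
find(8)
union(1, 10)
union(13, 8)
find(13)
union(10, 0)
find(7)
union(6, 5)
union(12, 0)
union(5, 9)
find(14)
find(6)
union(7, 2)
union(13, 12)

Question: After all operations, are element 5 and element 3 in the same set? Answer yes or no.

Answer: no

Derivation:
Step 1: union(6, 8) -> merged; set of 6 now {6, 8}
Step 2: find(9) -> no change; set of 9 is {9}
Step 3: union(13, 7) -> merged; set of 13 now {7, 13}
Step 4: union(4, 1) -> merged; set of 4 now {1, 4}
Step 5: union(7, 14) -> merged; set of 7 now {7, 13, 14}
Step 6: union(11, 4) -> merged; set of 11 now {1, 4, 11}
Step 7: union(13, 10) -> merged; set of 13 now {7, 10, 13, 14}
Step 8: find(1) -> no change; set of 1 is {1, 4, 11}
Step 9: union(5, 10) -> merged; set of 5 now {5, 7, 10, 13, 14}
Step 10: union(1, 5) -> merged; set of 1 now {1, 4, 5, 7, 10, 11, 13, 14}
Step 11: union(4, 13) -> already same set; set of 4 now {1, 4, 5, 7, 10, 11, 13, 14}
Step 12: union(5, 14) -> already same set; set of 5 now {1, 4, 5, 7, 10, 11, 13, 14}
Step 13: find(8) -> no change; set of 8 is {6, 8}
Step 14: union(1, 10) -> already same set; set of 1 now {1, 4, 5, 7, 10, 11, 13, 14}
Step 15: union(13, 8) -> merged; set of 13 now {1, 4, 5, 6, 7, 8, 10, 11, 13, 14}
Step 16: find(13) -> no change; set of 13 is {1, 4, 5, 6, 7, 8, 10, 11, 13, 14}
Step 17: union(10, 0) -> merged; set of 10 now {0, 1, 4, 5, 6, 7, 8, 10, 11, 13, 14}
Step 18: find(7) -> no change; set of 7 is {0, 1, 4, 5, 6, 7, 8, 10, 11, 13, 14}
Step 19: union(6, 5) -> already same set; set of 6 now {0, 1, 4, 5, 6, 7, 8, 10, 11, 13, 14}
Step 20: union(12, 0) -> merged; set of 12 now {0, 1, 4, 5, 6, 7, 8, 10, 11, 12, 13, 14}
Step 21: union(5, 9) -> merged; set of 5 now {0, 1, 4, 5, 6, 7, 8, 9, 10, 11, 12, 13, 14}
Step 22: find(14) -> no change; set of 14 is {0, 1, 4, 5, 6, 7, 8, 9, 10, 11, 12, 13, 14}
Step 23: find(6) -> no change; set of 6 is {0, 1, 4, 5, 6, 7, 8, 9, 10, 11, 12, 13, 14}
Step 24: union(7, 2) -> merged; set of 7 now {0, 1, 2, 4, 5, 6, 7, 8, 9, 10, 11, 12, 13, 14}
Step 25: union(13, 12) -> already same set; set of 13 now {0, 1, 2, 4, 5, 6, 7, 8, 9, 10, 11, 12, 13, 14}
Set of 5: {0, 1, 2, 4, 5, 6, 7, 8, 9, 10, 11, 12, 13, 14}; 3 is not a member.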